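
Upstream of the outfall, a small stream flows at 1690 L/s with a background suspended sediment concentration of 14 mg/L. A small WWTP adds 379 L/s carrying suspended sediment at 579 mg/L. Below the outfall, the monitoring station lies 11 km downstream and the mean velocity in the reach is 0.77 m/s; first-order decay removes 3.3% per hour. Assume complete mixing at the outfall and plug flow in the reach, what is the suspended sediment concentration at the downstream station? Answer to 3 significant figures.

103 mg/L

Conservation of mass: C = (1690·14.00 + 379.0·579.0) / 2069 = 243100/2069 = 117.5 mg/L.
Travel time t = 11·1000 / 0.77 = 14290 s = 3.968 h.
3.3%/h lost → k = −ln(1 − 0.033) = 0.03356 h⁻¹.
Applying C = C₀e^(−kt): 117.5 × 0.8753 = 102.8 mg/L.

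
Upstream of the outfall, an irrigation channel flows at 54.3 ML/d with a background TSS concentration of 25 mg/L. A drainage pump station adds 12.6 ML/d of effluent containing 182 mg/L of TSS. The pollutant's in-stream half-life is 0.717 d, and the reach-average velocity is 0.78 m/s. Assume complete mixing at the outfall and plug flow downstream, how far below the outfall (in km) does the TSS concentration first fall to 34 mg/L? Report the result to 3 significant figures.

33.0 km

Conservation of mass: C = (54.30·25.00 + 12.60·182.0) / 66.90 = 3651/66.90 = 54.57 mg/L.
Half-life 0.717 d → k = ln 2 / 0.717 = 0.9667 d⁻¹.
Set 54.57·exp(−k·t) = 34 → t = ln(54.57/34)/k = 42280 s = 11.75 h.
Distance = v·t = 0.78·42280 = 32980 m = 32.98 km.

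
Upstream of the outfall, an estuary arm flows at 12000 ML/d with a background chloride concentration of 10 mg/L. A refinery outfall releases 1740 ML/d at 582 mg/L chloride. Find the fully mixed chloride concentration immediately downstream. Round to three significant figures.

82.4 mg/L

Conservation of mass: C = (12000·10.00 + 1740·582.0) / 13740 = 1133000/13740 = 82.44 mg/L.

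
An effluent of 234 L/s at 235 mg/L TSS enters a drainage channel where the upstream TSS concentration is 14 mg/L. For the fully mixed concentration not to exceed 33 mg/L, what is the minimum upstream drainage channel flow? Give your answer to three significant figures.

2490 L/s

Set C_mix = 33: (Q·14.00 + 234.0·235.0) / (Q + 234.0) = 33
→ Q = 234.0·(235.0 − 33)/(33 − 14.00) = 2488 L/s.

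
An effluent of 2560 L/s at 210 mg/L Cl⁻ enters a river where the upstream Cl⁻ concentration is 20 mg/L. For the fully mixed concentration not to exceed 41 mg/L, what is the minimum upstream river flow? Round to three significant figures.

20600 L/s

Set C_mix = 41: (Q·20.00 + 2560·210.0) / (Q + 2560) = 41
→ Q = 2560·(210.0 − 41)/(41 − 20.00) = 20600 L/s.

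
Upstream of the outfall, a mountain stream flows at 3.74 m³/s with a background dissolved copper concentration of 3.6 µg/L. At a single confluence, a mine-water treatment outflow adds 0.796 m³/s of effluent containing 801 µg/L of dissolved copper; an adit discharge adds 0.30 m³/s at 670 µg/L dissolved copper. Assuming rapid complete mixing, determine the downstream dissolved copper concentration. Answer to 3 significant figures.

176 µg/L

After mixing, C = (3.740·3.600 + 0.7960·801.0 + 0.3000·670.0) / 4.836 = 852.1/4.836 = 176.2 µg/L.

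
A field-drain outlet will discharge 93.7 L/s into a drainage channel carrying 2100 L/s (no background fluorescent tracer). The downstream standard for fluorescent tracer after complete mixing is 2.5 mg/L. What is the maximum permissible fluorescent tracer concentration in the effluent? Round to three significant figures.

At the limit, (Qr·Cr + Qe·Cₑ)/(Qr + Qe) = 2.5:
Cₑ = (2194·2.5 − 2100·0) / 93.70 = 58.53 mg/L.

58.5 mg/L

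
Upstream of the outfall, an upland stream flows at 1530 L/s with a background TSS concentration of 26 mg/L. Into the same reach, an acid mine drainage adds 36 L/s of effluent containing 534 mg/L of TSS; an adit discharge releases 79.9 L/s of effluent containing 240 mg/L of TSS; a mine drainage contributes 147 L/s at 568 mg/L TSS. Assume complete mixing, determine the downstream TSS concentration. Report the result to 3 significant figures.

90.2 mg/L

Mass balance: C = (1530·26.00 + 36.00·534.0 + 79.90·240.0 + 147.0·568.0) / 1793 = 161700/1793 = 90.18 mg/L.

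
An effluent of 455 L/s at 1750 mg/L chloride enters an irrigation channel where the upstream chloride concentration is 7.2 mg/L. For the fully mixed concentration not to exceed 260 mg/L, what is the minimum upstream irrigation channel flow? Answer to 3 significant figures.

2680 L/s

Set C_mix = 260: (Q·7.200 + 455.0·1750) / (Q + 455.0) = 260
→ Q = 455.0·(1750 − 260)/(260 − 7.200) = 2682 L/s.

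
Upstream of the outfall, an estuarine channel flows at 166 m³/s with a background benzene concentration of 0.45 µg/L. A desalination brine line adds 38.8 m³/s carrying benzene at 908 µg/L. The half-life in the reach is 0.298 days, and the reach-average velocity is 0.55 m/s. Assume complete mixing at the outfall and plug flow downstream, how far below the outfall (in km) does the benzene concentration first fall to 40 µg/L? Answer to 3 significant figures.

29.8 km

Mixed concentration C = ΣQC/ΣQ = (166.0·0.4500 + 38.80·908.0) / 204.8 = 35310/204.8 = 172.4 µg/L.
Half-life 0.298 d → k = ln 2 / 0.298 = 2.326 d⁻¹.
Set 172.4·exp(−k·t) = 40 → t = ln(172.4/40)/k = 54260 s = 15.07 h.
Distance = v·t = 0.55·54260 = 29850 m = 29.85 km.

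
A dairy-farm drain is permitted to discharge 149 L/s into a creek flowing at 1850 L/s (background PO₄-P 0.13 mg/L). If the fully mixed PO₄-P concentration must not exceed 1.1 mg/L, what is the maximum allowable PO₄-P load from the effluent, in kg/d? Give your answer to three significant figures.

169 kg/d

Mass balance at the limit: 1850·0.1300 + 149.0·Cₑ = 1999·1.1 → Cₑ = 13.14 mg/L.
149.0 L/s = 0.1490 m³/s. Load = 0.1490 m³/s × 13.14 g/m³ × 86 400 s/d = 169.2 kg/d.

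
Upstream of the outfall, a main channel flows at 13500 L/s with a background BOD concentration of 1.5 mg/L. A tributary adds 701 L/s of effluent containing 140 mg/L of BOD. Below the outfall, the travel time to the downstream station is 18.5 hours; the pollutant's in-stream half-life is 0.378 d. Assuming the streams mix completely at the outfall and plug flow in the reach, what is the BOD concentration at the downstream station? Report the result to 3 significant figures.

After mixing, C = (13500·1.500 + 701.0·140.0) / 14200 = 118400/14200 = 8.337 mg/L.
Half-life 0.378 d → k = ln 2 / 0.378 = 1.834 d⁻¹.
First-order decay: C = 8.337·exp(−k·t) = 8.337·0.2433 = 2.028 mg/L.

2.03 mg/L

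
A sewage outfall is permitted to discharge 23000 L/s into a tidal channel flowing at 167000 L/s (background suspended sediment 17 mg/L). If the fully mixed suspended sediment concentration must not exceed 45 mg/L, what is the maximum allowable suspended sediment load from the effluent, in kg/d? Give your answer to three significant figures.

493000 kg/d

Mass balance at the limit: 167000·17.00 + 23000·Cₑ = 190000·45 → Cₑ = 248.3 mg/L.
23000 L/s = 23.00 m³/s. Load = 23.00 m³/s × 248.3 g/m³ × 86 400 s/d = 493400 kg/d.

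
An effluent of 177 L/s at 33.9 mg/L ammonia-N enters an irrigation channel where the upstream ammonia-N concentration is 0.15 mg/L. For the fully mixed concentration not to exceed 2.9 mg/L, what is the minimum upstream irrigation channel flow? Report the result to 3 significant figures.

2000 L/s

Set C_mix = 2.9: (Q·0.1500 + 177.0·33.90) / (Q + 177.0) = 2.9
→ Q = 177.0·(33.90 − 2.9)/(2.9 − 0.1500) = 1995 L/s.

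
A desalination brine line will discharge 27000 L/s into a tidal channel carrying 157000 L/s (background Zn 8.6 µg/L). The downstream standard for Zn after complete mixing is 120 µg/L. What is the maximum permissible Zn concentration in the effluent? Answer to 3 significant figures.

768 µg/L

At the limit, (Qr·Cr + Qe·Cₑ)/(Qr + Qe) = 120:
Cₑ = (184000·120 − 157000·8.600) / 27000 = 767.8 µg/L.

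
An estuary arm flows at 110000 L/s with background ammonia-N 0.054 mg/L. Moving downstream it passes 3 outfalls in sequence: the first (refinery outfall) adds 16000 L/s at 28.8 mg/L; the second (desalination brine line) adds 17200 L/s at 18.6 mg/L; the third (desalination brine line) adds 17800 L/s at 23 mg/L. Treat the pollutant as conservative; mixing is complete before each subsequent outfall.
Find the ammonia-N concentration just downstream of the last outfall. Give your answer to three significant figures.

Outfall 1: combined Q = 126000 L/s; C = (110000·0.05400 + 16000·28.80)/126000 = 3.704 mg/L.
Outfall 2: combined Q = 143200 L/s; C = (126000·3.704 + 17200·18.60)/143200 = 5.493 mg/L.
Outfall 3: combined Q = 161000 L/s; C = (143200·5.493 + 17800·23.00)/161000 = 7.429 mg/L.

7.43 mg/L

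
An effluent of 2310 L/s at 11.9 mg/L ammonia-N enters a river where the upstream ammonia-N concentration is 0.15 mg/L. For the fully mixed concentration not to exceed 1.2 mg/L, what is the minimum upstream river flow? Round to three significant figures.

23500 L/s

Set C_mix = 1.2: (Q·0.1500 + 2310·11.90) / (Q + 2310) = 1.2
→ Q = 2310·(11.90 − 1.2)/(1.2 − 0.1500) = 23540 L/s.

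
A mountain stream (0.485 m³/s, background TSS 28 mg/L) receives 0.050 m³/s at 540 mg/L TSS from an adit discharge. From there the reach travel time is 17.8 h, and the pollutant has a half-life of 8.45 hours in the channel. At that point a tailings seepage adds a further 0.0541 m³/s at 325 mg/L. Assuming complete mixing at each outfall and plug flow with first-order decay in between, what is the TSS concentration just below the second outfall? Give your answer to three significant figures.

Mass balance: C = (0.4850·28.00 + 0.05000·540.0) / 0.5350 = 40.58/0.5350 = 75.85 mg/L; combined flow 0.5350 m³/s.
Half-life 8.45 h → k = ln 2 / 8.45 = 0.08203 h⁻¹ = 1.969 d⁻¹.
After decay, C = 75.85 × e^(−kt) = 75.85 × 0.2322 = 17.61 mg/L.
Second outfall: C = (0.5350·17.61 + 0.05410·325.0)/0.5891 = 45.84 mg/L.

45.8 mg/L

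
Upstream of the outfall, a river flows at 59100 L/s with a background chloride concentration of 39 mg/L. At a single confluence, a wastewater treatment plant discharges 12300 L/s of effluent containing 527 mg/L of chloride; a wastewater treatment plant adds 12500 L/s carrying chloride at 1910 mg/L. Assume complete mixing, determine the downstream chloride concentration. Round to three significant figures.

389 mg/L

Flow-weighted average: C = (59100·39.00 + 12300·527.0 + 12500·1910) / 83900 = 32660000/83900 = 389.3 mg/L.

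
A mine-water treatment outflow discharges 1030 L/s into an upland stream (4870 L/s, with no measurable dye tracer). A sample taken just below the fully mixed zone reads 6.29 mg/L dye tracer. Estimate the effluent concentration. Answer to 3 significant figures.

36.0 mg/L

Mass balance: 4870·0 + 1030·Cₑ = 5900·6.290
→ Cₑ = (5900·6.290 − 4870·0) / 1030 = 36.03 mg/L.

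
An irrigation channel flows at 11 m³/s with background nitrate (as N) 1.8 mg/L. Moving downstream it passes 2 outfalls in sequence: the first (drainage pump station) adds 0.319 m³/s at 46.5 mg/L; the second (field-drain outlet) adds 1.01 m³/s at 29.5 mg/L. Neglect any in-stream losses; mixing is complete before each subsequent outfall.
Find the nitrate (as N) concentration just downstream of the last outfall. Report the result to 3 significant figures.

Below outfall 1: Q → 11.32 m³/s, C = (11.00·1.800 + 0.3190·46.50)/11.32 = 3.060 mg/L.
Below outfall 2: Q → 12.33 m³/s, C = (11.32·3.060 + 1.010·29.50)/12.33 = 5.226 mg/L.

5.23 mg/L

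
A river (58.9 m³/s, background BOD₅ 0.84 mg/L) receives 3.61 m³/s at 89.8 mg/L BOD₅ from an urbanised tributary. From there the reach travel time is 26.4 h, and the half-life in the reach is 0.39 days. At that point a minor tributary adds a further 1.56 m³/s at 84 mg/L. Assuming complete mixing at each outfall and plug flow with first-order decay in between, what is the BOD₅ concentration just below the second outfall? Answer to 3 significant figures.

Mixed concentration C = ΣQC/ΣQ = (58.90·0.8400 + 3.610·89.80) / 62.51 = 373.7/62.51 = 5.978 mg/L; combined flow 62.51 m³/s.
Half-life 0.39 d → k = ln 2 / 0.39 = 1.777 d⁻¹.
After decay, C = 5.978 × e^(−kt) = 5.978 × 0.1416 = 0.8462 mg/L.
Second outfall: C = (62.51·0.8462 + 1.560·84.00)/64.07 = 2.871 mg/L.

2.87 mg/L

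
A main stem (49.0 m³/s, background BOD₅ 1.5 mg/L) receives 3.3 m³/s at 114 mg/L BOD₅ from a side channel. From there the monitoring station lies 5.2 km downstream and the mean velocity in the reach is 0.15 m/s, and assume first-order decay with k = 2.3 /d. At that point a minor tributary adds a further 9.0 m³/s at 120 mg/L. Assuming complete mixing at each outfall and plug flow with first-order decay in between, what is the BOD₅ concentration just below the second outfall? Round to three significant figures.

Flow-weighted average: C = (49.00·1.500 + 3.300·114.0) / 52.30 = 449.7/52.30 = 8.598 mg/L; combined flow 52.30 m³/s.
Travel time t = 5.2·1000 / 0.15 = 34670 s = 9.630 h.
Applying C = C₀e^(−kt): 8.598 × 0.3974 = 3.417 mg/L.
Second outfall: C = (52.30·3.417 + 9.000·120.0)/61.30 = 20.53 mg/L.

20.5 mg/L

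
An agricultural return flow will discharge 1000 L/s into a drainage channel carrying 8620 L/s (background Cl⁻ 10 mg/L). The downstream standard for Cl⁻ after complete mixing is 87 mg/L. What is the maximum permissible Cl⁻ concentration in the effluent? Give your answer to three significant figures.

751 mg/L

At the limit, (Qr·Cr + Qe·Cₑ)/(Qr + Qe) = 87:
Cₑ = (9620·87 − 8620·10.00) / 1000 = 750.7 mg/L.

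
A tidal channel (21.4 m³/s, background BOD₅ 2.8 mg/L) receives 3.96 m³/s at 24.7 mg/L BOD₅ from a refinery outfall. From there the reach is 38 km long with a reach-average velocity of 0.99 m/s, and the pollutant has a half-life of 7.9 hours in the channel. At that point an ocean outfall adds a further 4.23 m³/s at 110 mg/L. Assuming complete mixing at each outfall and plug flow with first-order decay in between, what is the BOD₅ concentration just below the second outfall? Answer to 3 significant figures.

Flow-weighted average: C = (21.40·2.800 + 3.960·24.70) / 25.36 = 157.7/25.36 = 6.220 mg/L; combined flow 25.36 m³/s.
Travel time t = 38·1000 / 0.99 = 38380 s = 10.66 h.
Half-life 7.9 h → k = ln 2 / 7.9 = 0.08774 h⁻¹ = 2.106 d⁻¹.
After decay, C = 6.220 × e^(−kt) = 6.220 × 0.3924 = 2.441 mg/L.
Second outfall: C = (25.36·2.441 + 4.230·110.0)/29.59 = 17.82 mg/L.

17.8 mg/L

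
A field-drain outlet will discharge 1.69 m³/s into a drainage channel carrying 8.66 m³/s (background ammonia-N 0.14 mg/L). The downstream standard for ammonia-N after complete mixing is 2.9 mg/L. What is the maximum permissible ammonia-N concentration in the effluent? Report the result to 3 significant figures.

17.0 mg/L

At the limit, (Qr·Cr + Qe·Cₑ)/(Qr + Qe) = 2.9:
Cₑ = (10.35·2.9 − 8.660·0.1400) / 1.690 = 17.04 mg/L.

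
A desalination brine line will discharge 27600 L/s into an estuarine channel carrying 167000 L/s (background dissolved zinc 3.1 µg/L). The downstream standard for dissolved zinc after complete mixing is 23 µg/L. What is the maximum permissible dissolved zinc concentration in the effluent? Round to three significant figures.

143 µg/L

At the limit, (Qr·Cr + Qe·Cₑ)/(Qr + Qe) = 23:
Cₑ = (194600·23 − 167000·3.100) / 27600 = 143.4 µg/L.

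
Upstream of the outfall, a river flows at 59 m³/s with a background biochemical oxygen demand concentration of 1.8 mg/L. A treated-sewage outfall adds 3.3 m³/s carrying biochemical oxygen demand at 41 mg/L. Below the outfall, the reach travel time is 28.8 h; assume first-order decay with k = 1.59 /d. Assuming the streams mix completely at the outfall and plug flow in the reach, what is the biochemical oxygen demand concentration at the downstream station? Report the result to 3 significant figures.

Flow-weighted average: C = (59.00·1.800 + 3.300·41.00) / 62.30 = 241.5/62.30 = 3.876 mg/L.
Decay over the reach: 3.876·exp(−kt) = 3.876·0.1484 = 0.5752 mg/L.

0.575 mg/L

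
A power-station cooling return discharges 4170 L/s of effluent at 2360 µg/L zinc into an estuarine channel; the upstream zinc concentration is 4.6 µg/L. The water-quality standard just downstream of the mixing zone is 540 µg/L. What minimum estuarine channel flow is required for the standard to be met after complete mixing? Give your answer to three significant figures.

14200 L/s

Set C_mix = 540: (Q·4.600 + 4170·2360) / (Q + 4170) = 540
→ Q = 4170·(2360 − 540)/(540 − 4.600) = 14180 L/s.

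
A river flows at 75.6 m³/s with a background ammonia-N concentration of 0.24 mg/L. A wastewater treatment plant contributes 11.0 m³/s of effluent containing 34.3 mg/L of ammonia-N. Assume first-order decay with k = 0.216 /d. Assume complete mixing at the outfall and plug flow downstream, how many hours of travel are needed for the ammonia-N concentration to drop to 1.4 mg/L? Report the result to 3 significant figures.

131 h

Mixed concentration C = ΣQC/ΣQ = (75.60·0.2400 + 11.00·34.30) / 86.60 = 395.4/86.60 = 4.566 mg/L.
4.566·exp(−k·t) = 1.4 → t = ln(4.566/1.4)/k = 472900 s = 131.4 h.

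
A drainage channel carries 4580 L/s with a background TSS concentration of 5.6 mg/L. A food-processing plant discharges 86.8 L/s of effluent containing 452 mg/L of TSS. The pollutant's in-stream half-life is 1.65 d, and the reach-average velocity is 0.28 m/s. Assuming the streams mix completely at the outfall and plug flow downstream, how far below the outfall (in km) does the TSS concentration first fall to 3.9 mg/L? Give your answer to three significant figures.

After mixing, C = (4580·5.600 + 86.80·452.0) / 4667 = 64880/4667 = 13.90 mg/L.
Half-life 1.65 d → k = ln 2 / 1.65 = 0.4201 d⁻¹.
Set 13.90·exp(−k·t) = 3.9 → t = ln(13.90/3.9)/k = 261400 s = 72.62 h.
Distance = v·t = 0.28·261400 = 73200 m = 73.20 km.

73.2 km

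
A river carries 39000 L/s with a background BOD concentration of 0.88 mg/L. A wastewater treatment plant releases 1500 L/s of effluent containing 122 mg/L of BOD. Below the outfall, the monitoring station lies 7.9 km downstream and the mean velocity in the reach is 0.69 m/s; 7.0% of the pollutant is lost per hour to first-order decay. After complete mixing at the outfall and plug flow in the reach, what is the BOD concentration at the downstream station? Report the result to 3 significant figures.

4.26 mg/L

Conservation of mass: C = (39000·0.8800 + 1500·122.0) / 40500 = 217300/40500 = 5.366 mg/L.
Travel time t = 7.9·1000 / 0.69 = 11450 s = 3.180 h.
7.0%/h lost → k = −ln(1 − 0.07) = 0.07257 h⁻¹.
Applying C = C₀e^(−kt): 5.366 × 0.7939 = 4.260 mg/L.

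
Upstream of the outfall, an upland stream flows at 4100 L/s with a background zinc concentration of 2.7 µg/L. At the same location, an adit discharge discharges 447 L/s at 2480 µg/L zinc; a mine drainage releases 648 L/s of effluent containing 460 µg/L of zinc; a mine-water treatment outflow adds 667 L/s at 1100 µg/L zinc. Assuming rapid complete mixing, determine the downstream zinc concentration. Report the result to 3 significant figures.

Flow-weighted average: C = (4100·2.700 + 447.0·2480 + 648.0·460.0 + 667.0·1100) / 5862 = 2151000/5862 = 367.0 µg/L.

367 µg/L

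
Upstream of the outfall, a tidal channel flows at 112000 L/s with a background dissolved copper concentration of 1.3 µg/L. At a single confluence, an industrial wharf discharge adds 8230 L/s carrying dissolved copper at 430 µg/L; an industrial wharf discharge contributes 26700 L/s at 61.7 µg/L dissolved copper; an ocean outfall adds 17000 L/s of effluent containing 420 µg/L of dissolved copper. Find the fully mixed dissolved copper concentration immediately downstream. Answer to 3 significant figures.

76.1 µg/L

Flow-weighted average: C = (112000·1.300 + 8230·430.0 + 26700·61.70 + 17000·420.0) / 163900 = 12470000/163900 = 76.08 µg/L.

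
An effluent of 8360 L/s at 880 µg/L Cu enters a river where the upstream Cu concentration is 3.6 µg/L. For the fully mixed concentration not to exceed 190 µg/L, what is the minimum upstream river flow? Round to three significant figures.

Set C_mix = 190: (Q·3.600 + 8360·880.0) / (Q + 8360) = 190
→ Q = 8360·(880.0 − 190)/(190 − 3.600) = 30950 L/s.

30900 L/s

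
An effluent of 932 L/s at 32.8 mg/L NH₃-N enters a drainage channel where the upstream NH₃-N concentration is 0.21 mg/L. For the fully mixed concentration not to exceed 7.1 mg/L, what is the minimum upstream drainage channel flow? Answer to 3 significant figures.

Set C_mix = 7.1: (Q·0.2100 + 932.0·32.80) / (Q + 932.0) = 7.1
→ Q = 932.0·(32.80 − 7.1)/(7.1 − 0.2100) = 3476 L/s.

3480 L/s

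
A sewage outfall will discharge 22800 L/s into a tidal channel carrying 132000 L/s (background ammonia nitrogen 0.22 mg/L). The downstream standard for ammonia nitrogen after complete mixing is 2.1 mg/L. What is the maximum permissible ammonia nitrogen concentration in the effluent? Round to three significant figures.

At the limit, (Qr·Cr + Qe·Cₑ)/(Qr + Qe) = 2.1:
Cₑ = (154800·2.1 − 132000·0.2200) / 22800 = 12.98 mg/L.

13.0 mg/L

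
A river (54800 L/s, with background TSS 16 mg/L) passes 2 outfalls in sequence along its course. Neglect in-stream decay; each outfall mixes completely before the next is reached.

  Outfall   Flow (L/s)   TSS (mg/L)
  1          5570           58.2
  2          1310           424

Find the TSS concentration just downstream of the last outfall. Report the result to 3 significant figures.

28.5 mg/L

After outfall 1: Q = 54800 + 5570 = 60370 L/s; C = (54800·16.00 + 5570·58.20)/60370 = 19.89 mg/L.
After outfall 2: Q = 60370 + 1310 = 61680 L/s; C = (60370·19.89 + 1310·424.0)/61680 = 28.48 mg/L.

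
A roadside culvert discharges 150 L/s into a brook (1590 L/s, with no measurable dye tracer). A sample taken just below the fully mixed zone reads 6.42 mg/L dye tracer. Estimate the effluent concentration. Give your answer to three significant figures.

74.5 mg/L

Mass balance: 1590·0 + 150.0·Cₑ = 1740·6.420
→ Cₑ = (1740·6.420 − 1590·0) / 150.0 = 74.47 mg/L.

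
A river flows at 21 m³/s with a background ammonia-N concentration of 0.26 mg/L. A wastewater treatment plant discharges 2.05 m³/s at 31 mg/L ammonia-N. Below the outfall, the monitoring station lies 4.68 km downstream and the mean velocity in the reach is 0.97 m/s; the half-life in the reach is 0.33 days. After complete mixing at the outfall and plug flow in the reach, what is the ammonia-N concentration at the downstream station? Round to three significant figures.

2.66 mg/L

Mixed concentration C = ΣQC/ΣQ = (21.00·0.2600 + 2.050·31.00) / 23.05 = 69.01/23.05 = 2.994 mg/L.
Travel time t = 4.68·1000 / 0.97 = 4825 s = 1.340 h.
Half-life 0.33 d → k = ln 2 / 0.33 = 2.100 d⁻¹.
First-order decay: C = 2.994·exp(−k·t) = 2.994·0.8893 = 2.663 mg/L.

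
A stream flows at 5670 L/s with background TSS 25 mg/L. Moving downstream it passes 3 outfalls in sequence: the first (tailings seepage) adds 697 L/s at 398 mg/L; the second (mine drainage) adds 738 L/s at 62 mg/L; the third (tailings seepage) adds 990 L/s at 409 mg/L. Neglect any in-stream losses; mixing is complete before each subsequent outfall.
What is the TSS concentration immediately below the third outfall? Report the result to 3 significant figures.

Below outfall 1: Q → 6367 L/s, C = (5670·25.00 + 697.0·398.0)/6367 = 65.83 mg/L.
Below outfall 2: Q → 7105 L/s, C = (6367·65.83 + 738.0·62.00)/7105 = 65.43 mg/L.
Below outfall 3: Q → 8095 L/s, C = (7105·65.43 + 990.0·409.0)/8095 = 107.5 mg/L.

107 mg/L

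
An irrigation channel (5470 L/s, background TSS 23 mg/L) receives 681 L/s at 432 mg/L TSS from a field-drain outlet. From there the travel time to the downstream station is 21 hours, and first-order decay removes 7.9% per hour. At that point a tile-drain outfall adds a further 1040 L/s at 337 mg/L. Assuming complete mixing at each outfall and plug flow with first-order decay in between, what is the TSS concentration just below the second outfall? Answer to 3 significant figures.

59.1 mg/L

Mass balance: C = (5470·23.00 + 681.0·432.0) / 6151 = 420000/6151 = 68.28 mg/L; combined flow 6151 L/s.
7.9%/h lost → k = −ln(1 − 0.079) = 0.08230 h⁻¹.
After decay, C = 68.28 × e^(−kt) = 68.28 × 0.1776 = 12.13 mg/L.
Second outfall: C = (6151·12.13 + 1040·337.0)/7191 = 59.11 mg/L.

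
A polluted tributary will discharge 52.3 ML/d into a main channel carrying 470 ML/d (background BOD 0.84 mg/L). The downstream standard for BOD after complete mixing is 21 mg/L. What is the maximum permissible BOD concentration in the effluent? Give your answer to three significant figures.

At the limit, (Qr·Cr + Qe·Cₑ)/(Qr + Qe) = 21:
Cₑ = (522.3·21 − 470.0·0.8400) / 52.30 = 202.2 mg/L.

202 mg/L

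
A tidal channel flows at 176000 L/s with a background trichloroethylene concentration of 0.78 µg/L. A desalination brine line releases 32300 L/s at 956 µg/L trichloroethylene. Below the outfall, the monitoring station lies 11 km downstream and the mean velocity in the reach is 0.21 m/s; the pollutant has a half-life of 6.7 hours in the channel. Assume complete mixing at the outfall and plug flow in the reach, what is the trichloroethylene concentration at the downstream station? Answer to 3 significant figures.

Flow-weighted average: C = (176000·0.7800 + 32300·956.0) / 208300 = 31020000/208300 = 148.9 µg/L.
Travel time t = 11·1000 / 0.21 = 52380 s = 14.55 h.
Half-life 6.7 h → k = ln 2 / 6.7 = 0.1035 h⁻¹ = 2.483 d⁻¹.
Decay over the reach: 148.9·exp(−kt) = 148.9·0.2220 = 33.05 µg/L.

33.0 µg/L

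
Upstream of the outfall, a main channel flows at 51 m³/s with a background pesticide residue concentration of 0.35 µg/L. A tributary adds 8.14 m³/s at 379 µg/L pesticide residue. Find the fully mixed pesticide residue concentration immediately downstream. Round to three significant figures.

52.5 µg/L

Conservation of mass: C = (51.00·0.3500 + 8.140·379.0) / 59.14 = 3103/59.14 = 52.47 µg/L.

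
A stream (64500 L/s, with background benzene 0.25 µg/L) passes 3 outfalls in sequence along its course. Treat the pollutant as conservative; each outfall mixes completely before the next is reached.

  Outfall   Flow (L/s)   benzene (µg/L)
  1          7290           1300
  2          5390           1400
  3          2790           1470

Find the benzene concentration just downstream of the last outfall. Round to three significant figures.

264 µg/L

Outfall 1: combined Q = 71790 L/s; C = (64500·0.2500 + 7290·1300)/71790 = 132.2 µg/L.
Outfall 2: combined Q = 77180 L/s; C = (71790·132.2 + 5390·1400)/77180 = 220.8 µg/L.
Outfall 3: combined Q = 79970 L/s; C = (77180·220.8 + 2790·1470)/79970 = 264.4 µg/L.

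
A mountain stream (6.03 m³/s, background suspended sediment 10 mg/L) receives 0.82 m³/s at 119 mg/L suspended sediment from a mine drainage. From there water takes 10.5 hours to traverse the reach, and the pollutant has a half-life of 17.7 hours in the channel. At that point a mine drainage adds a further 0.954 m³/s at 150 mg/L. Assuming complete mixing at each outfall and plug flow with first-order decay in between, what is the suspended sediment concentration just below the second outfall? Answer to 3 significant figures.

31.7 mg/L

Flow-weighted average: C = (6.030·10.00 + 0.8200·119.0) / 6.850 = 157.9/6.850 = 23.05 mg/L; combined flow 6.850 m³/s.
Half-life 17.7 h → k = ln 2 / 17.7 = 0.03916 h⁻¹ = 0.9399 d⁻¹.
Decay over the reach: 23.05·exp(−kt) = 23.05·0.6629 = 15.28 mg/L.
Second outfall: C = (6.850·15.28 + 0.9540·150.0)/7.804 = 31.75 mg/L.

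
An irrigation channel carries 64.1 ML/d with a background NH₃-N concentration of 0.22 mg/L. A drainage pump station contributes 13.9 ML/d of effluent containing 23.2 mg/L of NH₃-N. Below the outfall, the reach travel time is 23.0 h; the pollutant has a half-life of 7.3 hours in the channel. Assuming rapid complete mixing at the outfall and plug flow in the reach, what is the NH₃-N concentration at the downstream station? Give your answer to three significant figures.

0.486 mg/L

Mixed concentration C = ΣQC/ΣQ = (64.10·0.2200 + 13.90·23.20) / 78.00 = 336.6/78.00 = 4.315 mg/L.
Half-life 7.3 h → k = ln 2 / 7.3 = 0.09495 h⁻¹ = 2.279 d⁻¹.
Applying C = C₀e^(−kt): 4.315 × 0.1126 = 0.4859 mg/L.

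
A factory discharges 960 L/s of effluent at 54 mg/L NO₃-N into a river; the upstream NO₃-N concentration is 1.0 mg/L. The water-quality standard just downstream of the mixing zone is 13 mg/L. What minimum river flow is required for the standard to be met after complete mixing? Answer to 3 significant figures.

Set C_mix = 13: (Q·1.000 + 960.0·54.00) / (Q + 960.0) = 13
→ Q = 960.0·(54.00 − 13)/(13 − 1.000) = 3280 L/s.

3280 L/s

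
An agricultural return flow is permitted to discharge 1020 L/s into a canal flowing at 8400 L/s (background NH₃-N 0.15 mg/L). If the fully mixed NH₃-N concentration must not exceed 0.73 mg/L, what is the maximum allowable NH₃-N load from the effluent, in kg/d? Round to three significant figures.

485 kg/d

Mass balance at the limit: 8400·0.1500 + 1020·Cₑ = 9420·0.73 → Cₑ = 5.506 mg/L.
1020 L/s = 1.020 m³/s. Load = 1.020 m³/s × 5.506 g/m³ × 86 400 s/d = 485.3 kg/d.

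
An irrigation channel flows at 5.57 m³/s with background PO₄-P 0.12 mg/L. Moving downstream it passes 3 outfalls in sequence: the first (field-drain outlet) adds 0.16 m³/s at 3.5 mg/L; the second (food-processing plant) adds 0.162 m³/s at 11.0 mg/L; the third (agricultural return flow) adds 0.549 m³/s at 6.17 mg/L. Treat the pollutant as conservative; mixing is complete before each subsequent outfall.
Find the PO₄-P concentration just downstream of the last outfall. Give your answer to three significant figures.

0.993 mg/L

After outfall 1: Q = 5.570 + 0.1600 = 5.730 m³/s; C = (5.570·0.1200 + 0.1600·3.500)/5.730 = 0.2144 mg/L.
After outfall 2: Q = 5.730 + 0.1620 = 5.892 m³/s; C = (5.730·0.2144 + 0.1620·11.00)/5.892 = 0.5109 mg/L.
After outfall 3: Q = 5.892 + 0.5490 = 6.441 m³/s; C = (5.892·0.5109 + 0.5490·6.170)/6.441 = 0.9933 mg/L.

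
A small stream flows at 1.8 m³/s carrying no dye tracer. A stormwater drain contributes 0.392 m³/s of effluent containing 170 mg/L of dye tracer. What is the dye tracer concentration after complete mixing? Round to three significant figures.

Mass balance: C = (1.800·0 + 0.3920·170.0) / 2.192 = 66.64/2.192 = 30.40 mg/L.

30.4 mg/L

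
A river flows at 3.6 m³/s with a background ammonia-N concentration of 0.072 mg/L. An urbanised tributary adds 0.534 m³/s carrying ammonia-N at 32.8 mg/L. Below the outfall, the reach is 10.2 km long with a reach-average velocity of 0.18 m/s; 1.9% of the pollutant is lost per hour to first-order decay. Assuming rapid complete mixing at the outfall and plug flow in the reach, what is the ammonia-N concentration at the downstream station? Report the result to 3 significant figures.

3.18 mg/L

After mixing, C = (3.600·0.07200 + 0.5340·32.80) / 4.134 = 17.77/4.134 = 4.300 mg/L.
Travel time t = 10.2·1000 / 0.18 = 56670 s = 15.74 h.
1.9%/h lost → k = −ln(1 − 0.019) = 0.01918 h⁻¹.
After decay, C = 4.300 × e^(−kt) = 4.300 × 0.7394 = 3.179 mg/L.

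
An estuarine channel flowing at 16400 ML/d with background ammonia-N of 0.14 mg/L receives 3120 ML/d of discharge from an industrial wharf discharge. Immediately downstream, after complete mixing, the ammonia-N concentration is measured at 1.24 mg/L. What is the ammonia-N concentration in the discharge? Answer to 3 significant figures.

Mass balance: 16400·0.1400 + 3120·Cₑ = 19520·1.240
→ Cₑ = (19520·1.240 − 16400·0.1400) / 3120 = 7.022 mg/L.

7.02 mg/L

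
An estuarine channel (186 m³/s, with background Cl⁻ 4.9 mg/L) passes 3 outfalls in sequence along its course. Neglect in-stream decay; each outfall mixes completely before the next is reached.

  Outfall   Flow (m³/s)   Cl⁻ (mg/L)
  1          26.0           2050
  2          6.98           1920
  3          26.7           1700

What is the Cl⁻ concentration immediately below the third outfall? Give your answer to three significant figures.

After outfall 1: Q = 186.0 + 26.00 = 212.0 m³/s; C = (186.0·4.900 + 26.00·2050)/212.0 = 255.7 mg/L.
After outfall 2: Q = 212.0 + 6.980 = 219.0 m³/s; C = (212.0·255.7 + 6.980·1920)/219.0 = 308.8 mg/L.
After outfall 3: Q = 219.0 + 26.70 = 245.7 m³/s; C = (219.0·308.8 + 26.70·1700)/245.7 = 460.0 mg/L.

460 mg/L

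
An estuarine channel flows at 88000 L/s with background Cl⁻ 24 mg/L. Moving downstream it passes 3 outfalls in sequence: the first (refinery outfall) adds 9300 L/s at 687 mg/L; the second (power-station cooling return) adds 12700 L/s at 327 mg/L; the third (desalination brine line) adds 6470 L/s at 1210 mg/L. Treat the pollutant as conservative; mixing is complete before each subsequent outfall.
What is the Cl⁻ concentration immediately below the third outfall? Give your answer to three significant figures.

Outfall 1: combined Q = 97300 L/s; C = (88000·24.00 + 9300·687.0)/97300 = 87.37 mg/L.
Outfall 2: combined Q = 110000 L/s; C = (97300·87.37 + 12700·327.0)/110000 = 115.0 mg/L.
Outfall 3: combined Q = 116500 L/s; C = (110000·115.0 + 6470·1210)/116500 = 175.9 mg/L.

176 mg/L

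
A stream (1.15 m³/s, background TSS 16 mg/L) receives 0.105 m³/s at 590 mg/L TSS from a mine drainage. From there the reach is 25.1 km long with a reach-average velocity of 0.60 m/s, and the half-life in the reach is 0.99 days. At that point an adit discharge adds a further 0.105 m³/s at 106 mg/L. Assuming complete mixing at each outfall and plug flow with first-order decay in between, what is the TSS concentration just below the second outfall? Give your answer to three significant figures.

50.3 mg/L

Flow-weighted average: C = (1.150·16.00 + 0.1050·590.0) / 1.255 = 80.35/1.255 = 64.02 mg/L; combined flow 1.255 m³/s.
Travel time t = 25.1·1000 / 0.60 = 41830 s = 11.62 h.
Half-life 0.99 d → k = ln 2 / 0.99 = 0.7001 d⁻¹.
After decay, C = 64.02 × e^(−kt) = 64.02 × 0.7125 = 45.62 mg/L.
Second outfall: C = (1.255·45.62 + 0.1050·106.0)/1.360 = 50.28 mg/L.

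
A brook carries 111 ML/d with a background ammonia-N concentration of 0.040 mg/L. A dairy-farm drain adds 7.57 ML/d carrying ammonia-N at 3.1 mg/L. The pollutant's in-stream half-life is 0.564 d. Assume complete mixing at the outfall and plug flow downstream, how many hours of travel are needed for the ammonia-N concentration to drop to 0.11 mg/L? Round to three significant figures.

Mass balance: C = (111.0·0.04000 + 7.570·3.100) / 118.6 = 27.91/118.6 = 0.2354 mg/L.
Half-life 0.564 d → k = ln 2 / 0.564 = 1.229 d⁻¹.
0.2354·exp(−k·t) = 0.11 → t = ln(0.2354/0.11)/k = 53480 s = 14.85 h.

14.9 h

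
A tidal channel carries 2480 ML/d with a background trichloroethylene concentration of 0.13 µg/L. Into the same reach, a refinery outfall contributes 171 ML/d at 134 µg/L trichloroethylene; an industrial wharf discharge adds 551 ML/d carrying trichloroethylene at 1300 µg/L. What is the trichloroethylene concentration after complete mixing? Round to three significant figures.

231 µg/L

Mixed concentration C = ΣQC/ΣQ = (2480·0.1300 + 171.0·134.0 + 551.0·1300) / 3202 = 739500/3202 = 231.0 µg/L.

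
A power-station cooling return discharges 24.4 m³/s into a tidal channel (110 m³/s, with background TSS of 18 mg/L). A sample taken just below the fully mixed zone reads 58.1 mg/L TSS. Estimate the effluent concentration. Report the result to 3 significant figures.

Mass balance: 110.0·18.00 + 24.40·Cₑ = 134.4·58.10
→ Cₑ = (134.4·58.10 − 110.0·18.00) / 24.40 = 238.9 mg/L.

239 mg/L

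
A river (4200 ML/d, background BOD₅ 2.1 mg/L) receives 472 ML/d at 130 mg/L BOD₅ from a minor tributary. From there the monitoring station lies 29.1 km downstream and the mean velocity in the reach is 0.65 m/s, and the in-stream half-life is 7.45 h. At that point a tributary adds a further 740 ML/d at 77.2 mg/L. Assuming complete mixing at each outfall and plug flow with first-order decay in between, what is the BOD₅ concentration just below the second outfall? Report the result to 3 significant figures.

14.6 mg/L

Flow-weighted average: C = (4200·2.100 + 472.0·130.0) / 4672 = 70180/4672 = 15.02 mg/L; combined flow 4672 ML/d.
Travel time t = 29.1·1000 / 0.65 = 44770 s = 12.44 h.
Half-life 7.45 h → k = ln 2 / 7.45 = 0.09304 h⁻¹ = 2.233 d⁻¹.
Applying C = C₀e^(−kt): 15.02 × 0.3144 = 4.723 mg/L.
Second outfall: C = (4672·4.723 + 740.0·77.20)/5412 = 14.63 mg/L.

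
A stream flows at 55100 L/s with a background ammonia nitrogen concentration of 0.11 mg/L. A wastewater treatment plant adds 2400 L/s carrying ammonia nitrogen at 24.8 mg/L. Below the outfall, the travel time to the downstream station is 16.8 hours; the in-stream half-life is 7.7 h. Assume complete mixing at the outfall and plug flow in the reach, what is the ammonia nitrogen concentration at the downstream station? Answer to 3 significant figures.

Flow-weighted average: C = (55100·0.1100 + 2400·24.80) / 57500 = 65580/57500 = 1.141 mg/L.
Half-life 7.7 h → k = ln 2 / 7.7 = 0.09002 h⁻¹ = 2.160 d⁻¹.
After decay, C = 1.141 × e^(−kt) = 1.141 × 0.2204 = 0.2514 mg/L.

0.251 mg/L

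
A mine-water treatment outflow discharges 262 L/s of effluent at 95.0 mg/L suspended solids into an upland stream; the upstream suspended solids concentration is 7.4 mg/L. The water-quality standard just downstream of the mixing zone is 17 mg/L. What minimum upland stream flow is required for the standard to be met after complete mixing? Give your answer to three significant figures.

2130 L/s

Set C_mix = 17: (Q·7.400 + 262.0·95.00) / (Q + 262.0) = 17
→ Q = 262.0·(95.00 − 17)/(17 − 7.400) = 2129 L/s.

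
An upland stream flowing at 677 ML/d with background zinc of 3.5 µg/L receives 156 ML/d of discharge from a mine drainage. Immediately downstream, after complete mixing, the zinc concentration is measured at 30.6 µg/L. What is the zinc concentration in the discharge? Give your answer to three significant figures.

148 µg/L

Mass balance: 677.0·3.500 + 156.0·Cₑ = 833.0·30.60
→ Cₑ = (833.0·30.60 − 677.0·3.500) / 156.0 = 148.2 µg/L.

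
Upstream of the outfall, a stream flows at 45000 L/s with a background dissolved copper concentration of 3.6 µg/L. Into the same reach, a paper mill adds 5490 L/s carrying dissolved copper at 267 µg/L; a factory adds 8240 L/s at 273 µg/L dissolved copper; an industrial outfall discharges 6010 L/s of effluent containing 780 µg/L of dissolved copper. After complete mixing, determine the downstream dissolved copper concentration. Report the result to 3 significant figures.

Mass balance: C = (45000·3.600 + 5490·267.0 + 8240·273.0 + 6010·780.0) / 64740 = 8565000/64740 = 132.3 µg/L.

132 µg/L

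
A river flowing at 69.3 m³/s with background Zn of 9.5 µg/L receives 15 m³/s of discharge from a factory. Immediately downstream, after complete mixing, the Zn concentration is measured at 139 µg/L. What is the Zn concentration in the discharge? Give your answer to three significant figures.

737 µg/L

Mass balance: 69.30·9.500 + 15.00·Cₑ = 84.30·139.0
→ Cₑ = (84.30·139.0 − 69.30·9.500) / 15.00 = 737.3 µg/L.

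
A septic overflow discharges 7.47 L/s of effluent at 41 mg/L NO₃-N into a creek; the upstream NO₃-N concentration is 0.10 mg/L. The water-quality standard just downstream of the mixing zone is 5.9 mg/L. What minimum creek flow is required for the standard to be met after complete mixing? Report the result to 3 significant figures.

Set C_mix = 5.9: (Q·0.1000 + 7.470·41.00) / (Q + 7.470) = 5.9
→ Q = 7.470·(41.00 − 5.9)/(5.9 − 0.1000) = 45.21 L/s.

45.2 L/s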